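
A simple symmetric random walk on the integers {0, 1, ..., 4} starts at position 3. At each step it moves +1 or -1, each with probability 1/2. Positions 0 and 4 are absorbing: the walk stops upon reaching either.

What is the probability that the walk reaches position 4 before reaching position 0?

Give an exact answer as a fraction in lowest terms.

Answer: 3/4

Derivation:
Symmetric walk (p = 1/2): the harmonic-function argument gives P(hit 4 before 0 | start at 3) = a/N.
P = 3/4 = 3/4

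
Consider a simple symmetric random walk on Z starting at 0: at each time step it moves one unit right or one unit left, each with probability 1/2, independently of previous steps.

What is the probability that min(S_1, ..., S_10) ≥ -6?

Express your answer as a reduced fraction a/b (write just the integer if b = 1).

Let f(t,s) = #length-t paths at position s with S_1..S_t all ≥ -6.
f(t,s) = f(t-1,s-1) + f(t-1,s+1) for s ≥ -6; f(t,s) = 0 for s < -6.
t=0: f(0,0)=1
t=1: f(1,-1)=1 f(1,1)=1
t=2: f(2,-2)=1 f(2,0)=2 f(2,2)=1
t=3: f(3,-3)=1 f(3,-1)=3 f(3,1)=3 f(3,3)=1
t=4: f(4,-4)=1 f(4,-2)=4 f(4,0)=6 f(4,2)=4 f(4,4)=1
t=5: f(5,-5)=1 f(5,-3)=5 f(5,-1)=10 f(5,1)=10 f(5,3)=5 f(5,5)=1
t=6: f(6,-6)=1 f(6,-4)=6 f(6,-2)=15 f(6,0)=20 f(6,2)=15 f(6,4)=6 f(6,6)=1
t=7: f(7,-5)=7 f(7,-3)=21 f(7,-1)=35 f(7,1)=35 f(7,3)=21 f(7,5)=7 f(7,7)=1
t=8: f(8,-6)=7 f(8,-4)=28 f(8,-2)=56 f(8,0)=70 f(8,2)=56 f(8,4)=28 f(8,6)=8 f(8,8)=1
t=9: f(9,-5)=35 f(9,-3)=84 f(9,-1)=126 f(9,1)=126 f(9,3)=84 f(9,5)=36 f(9,7)=9 f(9,9)=1
t=10: f(10,-6)=35 f(10,-4)=119 f(10,-2)=210 f(10,0)=252 f(10,2)=210 f(10,4)=120 f(10,6)=45 f(10,8)=10 f(10,10)=1
Σ_s f(10,s) = 1002
P = 1002/1024 = 501/512

Answer: 501/512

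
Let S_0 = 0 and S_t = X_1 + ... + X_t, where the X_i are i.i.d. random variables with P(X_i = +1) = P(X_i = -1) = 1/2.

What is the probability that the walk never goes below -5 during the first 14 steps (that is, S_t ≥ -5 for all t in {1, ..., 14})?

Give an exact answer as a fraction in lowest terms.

Answer: 14443/16384

Derivation:
Let f(t,s) = #length-t paths at position s with S_1..S_t all ≥ -5.
f(t,s) = f(t-1,s-1) + f(t-1,s+1) for s ≥ -5; f(t,s) = 0 for s < -5.
t=0: f(0,0)=1
t=1: f(1,-1)=1 f(1,1)=1
t=2: f(2,-2)=1 f(2,0)=2 f(2,2)=1
t=3: f(3,-3)=1 f(3,-1)=3 f(3,1)=3 f(3,3)=1
t=4: f(4,-4)=1 f(4,-2)=4 f(4,0)=6 f(4,2)=4 f(4,4)=1
t=5: f(5,-5)=1 f(5,-3)=5 f(5,-1)=10 f(5,1)=10 f(5,3)=5 f(5,5)=1
t=6: f(6,-4)=6 f(6,-2)=15 f(6,0)=20 f(6,2)=15 f(6,4)=6 f(6,6)=1
t=7: f(7,-5)=6 f(7,-3)=21 f(7,-1)=35 f(7,1)=35 f(7,3)=21 f(7,5)=7 f(7,7)=1
t=8: f(8,-4)=27 f(8,-2)=56 f(8,0)=70 f(8,2)=56 f(8,4)=28 f(8,6)=8 f(8,8)=1
t=9: f(9,-5)=27 f(9,-3)=83 f(9,-1)=126 f(9,1)=126 f(9,3)=84 f(9,5)=36 f(9,7)=9 f(9,9)=1
t=10: f(10,-4)=110 f(10,-2)=209 f(10,0)=252 f(10,2)=210 f(10,4)=120 f(10,6)=45 f(10,8)=10 f(10,10)=1
t=11: f(11,-5)=110 f(11,-3)=319 f(11,-1)=461 f(11,1)=462 f(11,3)=330 f(11,5)=165 f(11,7)=55 f(11,9)=11 f(11,11)=1
t=12: f(12,-4)=429 f(12,-2)=780 f(12,0)=923 f(12,2)=792 f(12,4)=495 f(12,6)=220 f(12,8)=66 f(12,10)=12 f(12,12)=1
t=13: f(13,-5)=429 f(13,-3)=1209 f(13,-1)=1703 f(13,1)=1715 f(13,3)=1287 f(13,5)=715 f(13,7)=286 f(13,9)=78 f(13,11)=13 f(13,13)=1
t=14: f(14,-4)=1638 f(14,-2)=2912 f(14,0)=3418 f(14,2)=3002 f(14,4)=2002 f(14,6)=1001 f(14,8)=364 f(14,10)=91 f(14,12)=14 f(14,14)=1
Σ_s f(14,s) = 14443
P = 14443/16384 = 14443/16384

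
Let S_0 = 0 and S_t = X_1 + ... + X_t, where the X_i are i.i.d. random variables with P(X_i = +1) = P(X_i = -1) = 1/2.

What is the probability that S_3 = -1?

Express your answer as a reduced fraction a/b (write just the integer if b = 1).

To reach position -1 after 3 steps: need 1 step of +1 and 2 of -1.
Favorable paths: C(3,1) = 3
Total paths: 2^3 = 8
P = 3/8 = 3/8

Answer: 3/8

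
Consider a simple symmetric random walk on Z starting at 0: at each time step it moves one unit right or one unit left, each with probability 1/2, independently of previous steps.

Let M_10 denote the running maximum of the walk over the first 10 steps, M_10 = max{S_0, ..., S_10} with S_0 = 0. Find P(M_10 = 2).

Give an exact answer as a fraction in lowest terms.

Answer: 105/512

Derivation:
Let M_10 = max(S_0,...,S_10). Use the reflection principle: for j ≥ 1, #{paths with M_10 ≥ j} = #{S_10 ≥ j} + #{S_10 ≥ j+1}.
By reflection, #{M_10 ≥ 2} = #{S_10 ≥ 2} + #{S_10 ≥ 3} = 386 + 176 = 562.
#{M_10 ≥ 3} = #{S_10 ≥ 3} + #{S_10 ≥ 4} = 176 + 176 = 352.
#{M_10 = 2} = 562 - 352 = 210.
P(M_10 = 2) = 210/1024 = 105/512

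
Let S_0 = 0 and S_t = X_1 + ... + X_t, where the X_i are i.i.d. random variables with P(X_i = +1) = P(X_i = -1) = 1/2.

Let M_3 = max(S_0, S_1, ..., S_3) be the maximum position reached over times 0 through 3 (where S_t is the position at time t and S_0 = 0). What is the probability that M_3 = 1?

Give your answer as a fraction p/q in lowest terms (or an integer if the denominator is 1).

Answer: 3/8

Derivation:
Let M_3 = max(S_0,...,S_3). Use the reflection principle: for j ≥ 1, #{paths with M_3 ≥ j} = #{S_3 ≥ j} + #{S_3 ≥ j+1}.
By reflection, #{M_3 ≥ 1} = #{S_3 ≥ 1} + #{S_3 ≥ 2} = 4 + 1 = 5.
#{M_3 ≥ 2} = #{S_3 ≥ 2} + #{S_3 ≥ 3} = 1 + 1 = 2.
#{M_3 = 1} = 5 - 2 = 3.
P(M_3 = 1) = 3/8 = 3/8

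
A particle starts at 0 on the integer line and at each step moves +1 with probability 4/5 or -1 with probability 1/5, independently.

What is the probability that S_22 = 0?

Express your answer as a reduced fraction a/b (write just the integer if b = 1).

To be at 0 after 22 steps: need exactly 11 steps of +1 and 11 of -1.
Number of such sequences: C(22,11) = 705432
Each has probability (4/5)^11 · (1/5)^11 = 4194304/2384185791015625
P = 705432 · 4194304/2384185791015625 = 2958796259328/2384185791015625

Answer: 2958796259328/2384185791015625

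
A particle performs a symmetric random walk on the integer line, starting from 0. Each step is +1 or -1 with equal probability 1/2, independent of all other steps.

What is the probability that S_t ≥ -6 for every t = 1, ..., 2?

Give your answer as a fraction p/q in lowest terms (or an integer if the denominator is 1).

Let f(t,s) = #length-t paths at position s with S_1..S_t all ≥ -6.
f(t,s) = f(t-1,s-1) + f(t-1,s+1) for s ≥ -6; f(t,s) = 0 for s < -6.
t=0: f(0,0)=1
t=1: f(1,-1)=1 f(1,1)=1
t=2: f(2,-2)=1 f(2,0)=2 f(2,2)=1
Σ_s f(2,s) = 4
P = 4/4 = 1

Answer: 1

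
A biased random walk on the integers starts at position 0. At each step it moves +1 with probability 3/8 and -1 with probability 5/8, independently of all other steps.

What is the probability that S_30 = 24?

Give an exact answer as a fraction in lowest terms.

To reach position 24 after 30 steps: need 27 steps of +1 and 3 steps of -1.
Number of such sequences: C(30,27) = 4060
Each has probability (3/8)^27 · (5/8)^3 = 953199685623375/1237940039285380274899124224
P = 4060 · 953199685623375/1237940039285380274899124224 = 967497680907725625/309485009821345068724781056

Answer: 967497680907725625/309485009821345068724781056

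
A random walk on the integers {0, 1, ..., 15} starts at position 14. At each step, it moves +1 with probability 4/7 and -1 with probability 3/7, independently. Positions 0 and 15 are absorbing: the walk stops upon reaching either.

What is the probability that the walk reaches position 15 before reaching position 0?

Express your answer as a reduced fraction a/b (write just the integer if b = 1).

Answer: 1054609948/1059392917

Derivation:
Biased walk: p = 4/7, q = 3/7, r = q/p = 3/4
Gambler's ruin: P(hit 15 before 0 | start at 14) = (1 - r^a)/(1 - r^N)
r^14 = 4782969/268435456; r^15 = 14348907/1073741824
P = (1 - 4782969/268435456) / (1 - 14348907/1073741824) = 263652487/268435456 / 1059392917/1073741824 = 1054609948/1059392917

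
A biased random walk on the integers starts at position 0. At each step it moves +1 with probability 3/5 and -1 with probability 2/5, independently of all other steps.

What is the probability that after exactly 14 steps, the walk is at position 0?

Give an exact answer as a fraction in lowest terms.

Answer: 960740352/6103515625

Derivation:
To be at 0 after 14 steps: need exactly 7 steps of +1 and 7 of -1.
Number of such sequences: C(14,7) = 3432
Each has probability (3/5)^7 · (2/5)^7 = 279936/6103515625
P = 3432 · 279936/6103515625 = 960740352/6103515625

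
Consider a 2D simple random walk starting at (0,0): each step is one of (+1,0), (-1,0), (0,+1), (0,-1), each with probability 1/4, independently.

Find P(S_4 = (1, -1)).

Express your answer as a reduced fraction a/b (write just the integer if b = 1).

Let h be the number of horizontal steps (so 4-h are vertical). To end at (1,-1) need (h+1)/2 right-steps and ((4-h)-1)/2 up-steps.
Sum over h with 1 ≤ h ≤ 3, h ≡ 1 (mod 2), 4-h ≡ 1 (mod 2):
h=1: C(4,1)·C(1,1)·C(3,1) = 4·1·3 = 12
h=3: C(4,3)·C(3,2)·C(1,0) = 4·3·1 = 12
Total favorable: 24
Total paths: 4^4 = 256
P = 24/256 = 3/32

Answer: 3/32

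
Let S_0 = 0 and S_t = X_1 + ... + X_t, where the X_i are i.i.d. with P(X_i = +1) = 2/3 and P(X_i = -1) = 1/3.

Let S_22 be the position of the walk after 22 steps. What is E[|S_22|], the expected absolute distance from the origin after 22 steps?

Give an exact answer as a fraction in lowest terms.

S_22 takes values m ≡ 0 (mod 2) with |m| ≤ 22; P(S_22=m) = C(22,(22+m)/2) · (2/3)^((22+m)/2) · (1/3)^((22-m)/2).
Distribution: P(S=-22)=1/31381059609, P(S=-20)=44/31381059609, P(S=-18)=308/10460353203, P(S=-16)=12320/31381059609, P(S=-14)=117040/31381059609, P(S=-12)=93632/3486784401, P(S=-10)=1591744/10460353203, P(S=-8)=7276544/10460353203, P(S=-6)=9095680/3486784401, P(S=-4)=254679040/31381059609, P(S=-2)=662165504/31381059609, P(S=0)=481574912/10460353203, P(S=2)=2648662016/31381059609, P(S=4)=4074864640/31381059609, P(S=6)=582123520/3486784401, P(S=8)=1862795264/10460353203, P(S=10)=1629945856/10460353203, P(S=12)=383516672/3486784401, P(S=14)=1917583360/31381059609, P(S=16)=807403520/31381059609, P(S=18)=80740352/10460353203, P(S=20)=46137344/31381059609, P(S=22)=4194304/31381059609
E[|S_22|] = Σ_m |m|·P(S_22=m) = 236264907934/31381059609

Answer: 236264907934/31381059609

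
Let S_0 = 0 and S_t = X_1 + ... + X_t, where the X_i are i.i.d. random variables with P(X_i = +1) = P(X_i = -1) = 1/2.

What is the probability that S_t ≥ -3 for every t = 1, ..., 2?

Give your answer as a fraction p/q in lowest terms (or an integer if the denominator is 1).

Answer: 1

Derivation:
Let f(t,s) = #length-t paths at position s with S_1..S_t all ≥ -3.
f(t,s) = f(t-1,s-1) + f(t-1,s+1) for s ≥ -3; f(t,s) = 0 for s < -3.
t=0: f(0,0)=1
t=1: f(1,-1)=1 f(1,1)=1
t=2: f(2,-2)=1 f(2,0)=2 f(2,2)=1
Σ_s f(2,s) = 4
P = 4/4 = 1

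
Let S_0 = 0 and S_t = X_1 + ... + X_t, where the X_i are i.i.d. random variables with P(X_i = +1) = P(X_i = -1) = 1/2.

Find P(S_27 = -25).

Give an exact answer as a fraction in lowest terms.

To reach position -25 after 27 steps: need 1 step of +1 and 26 of -1.
Favorable paths: C(27,1) = 27
Total paths: 2^27 = 134217728
P = 27/134217728 = 27/134217728

Answer: 27/134217728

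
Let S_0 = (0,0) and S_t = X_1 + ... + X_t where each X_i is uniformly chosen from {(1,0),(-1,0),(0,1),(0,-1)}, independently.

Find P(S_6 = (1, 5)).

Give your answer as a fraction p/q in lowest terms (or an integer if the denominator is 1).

Let h be the number of horizontal steps (so 6-h are vertical). To end at (1,5) need (h+1)/2 right-steps and ((6-h)+5)/2 up-steps.
Sum over h with 1 ≤ h ≤ 1, h ≡ 1 (mod 2), 6-h ≡ 1 (mod 2):
h=1: C(6,1)·C(1,1)·C(5,5) = 6·1·1 = 6
Total favorable: 6
Total paths: 4^6 = 4096
P = 6/4096 = 3/2048

Answer: 3/2048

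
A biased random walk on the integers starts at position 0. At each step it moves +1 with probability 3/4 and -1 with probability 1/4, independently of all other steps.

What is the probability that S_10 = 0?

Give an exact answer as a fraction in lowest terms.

To be at 0 after 10 steps: need exactly 5 steps of +1 and 5 of -1.
Number of such sequences: C(10,5) = 252
Each has probability (3/4)^5 · (1/4)^5 = 243/1048576
P = 252 · 243/1048576 = 15309/262144

Answer: 15309/262144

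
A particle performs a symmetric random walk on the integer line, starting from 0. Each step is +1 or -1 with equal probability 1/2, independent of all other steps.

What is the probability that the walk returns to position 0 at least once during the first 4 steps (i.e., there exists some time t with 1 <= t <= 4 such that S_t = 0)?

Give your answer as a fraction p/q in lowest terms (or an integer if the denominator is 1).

Count via complement. Let g(t,s) = #length-t paths at position s with S_1..S_t all ≠ 0.
g(t,s) = g(t-1,s-1) + g(t-1,s+1) for s ≠ 0; g(t,0) = 0.
t=0: g(0,0)=1
t=1: g(1,-1)=1 g(1,1)=1
t=2: g(2,-2)=1 g(2,2)=1
t=3: g(3,-3)=1 g(3,-1)=1 g(3,1)=1 g(3,3)=1
t=4: g(4,-4)=1 g(4,-2)=2 g(4,2)=2 g(4,4)=1
Paths never hitting 0: Σ_s g(4,s) = 6
Paths hitting 0: 2^4 - 6 = 10
P = 10/16 = 5/8

Answer: 5/8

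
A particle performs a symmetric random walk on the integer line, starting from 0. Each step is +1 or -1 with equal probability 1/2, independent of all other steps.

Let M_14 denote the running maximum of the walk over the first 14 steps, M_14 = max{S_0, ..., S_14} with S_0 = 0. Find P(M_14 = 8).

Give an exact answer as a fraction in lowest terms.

Let M_14 = max(S_0,...,S_14). Use the reflection principle: for j ≥ 1, #{paths with M_14 ≥ j} = #{S_14 ≥ j} + #{S_14 ≥ j+1}.
By reflection, #{M_14 ≥ 8} = #{S_14 ≥ 8} + #{S_14 ≥ 9} = 470 + 106 = 576.
#{M_14 ≥ 9} = #{S_14 ≥ 9} + #{S_14 ≥ 10} = 106 + 106 = 212.
#{M_14 = 8} = 576 - 212 = 364.
P(M_14 = 8) = 364/16384 = 91/4096

Answer: 91/4096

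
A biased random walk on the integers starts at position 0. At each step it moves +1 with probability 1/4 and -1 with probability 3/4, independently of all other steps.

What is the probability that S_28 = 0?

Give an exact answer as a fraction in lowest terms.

Answer: 23984556773175/9007199254740992

Derivation:
To be at 0 after 28 steps: need exactly 14 steps of +1 and 14 of -1.
Number of such sequences: C(28,14) = 40116600
Each has probability (1/4)^14 · (3/4)^14 = 4782969/72057594037927936
P = 40116600 · 4782969/72057594037927936 = 23984556773175/9007199254740992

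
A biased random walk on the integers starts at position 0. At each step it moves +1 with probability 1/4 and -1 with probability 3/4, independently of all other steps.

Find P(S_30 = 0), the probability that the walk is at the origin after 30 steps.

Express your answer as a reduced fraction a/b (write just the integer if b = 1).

Answer: 139110429284415/72057594037927936

Derivation:
To be at 0 after 30 steps: need exactly 15 steps of +1 and 15 of -1.
Number of such sequences: C(30,15) = 155117520
Each has probability (1/4)^15 · (3/4)^15 = 14348907/1152921504606846976
P = 155117520 · 14348907/1152921504606846976 = 139110429284415/72057594037927936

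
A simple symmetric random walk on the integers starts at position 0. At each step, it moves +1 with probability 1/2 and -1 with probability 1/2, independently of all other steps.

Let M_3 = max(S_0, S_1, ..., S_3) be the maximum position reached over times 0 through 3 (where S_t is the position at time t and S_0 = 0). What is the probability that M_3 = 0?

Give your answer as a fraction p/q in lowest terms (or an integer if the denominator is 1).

Let M_3 = max(S_0,...,S_3). Use the reflection principle: for j ≥ 1, #{paths with M_3 ≥ j} = #{S_3 ≥ j} + #{S_3 ≥ j+1}.
P(M_3 ≥ 0) = 1 since S_0 = 0, so #{M_3 ≥ 0} = 8.
#{M_3 ≥ 1} = #{S_3 ≥ 1} + #{S_3 ≥ 2} = 4 + 1 = 5.
#{M_3 = 0} = 8 - 5 = 3.
P(M_3 = 0) = 3/8 = 3/8

Answer: 3/8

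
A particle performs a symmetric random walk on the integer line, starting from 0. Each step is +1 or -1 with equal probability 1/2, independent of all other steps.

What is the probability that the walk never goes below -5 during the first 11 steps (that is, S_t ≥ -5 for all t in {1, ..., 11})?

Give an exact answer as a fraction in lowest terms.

Let f(t,s) = #length-t paths at position s with S_1..S_t all ≥ -5.
f(t,s) = f(t-1,s-1) + f(t-1,s+1) for s ≥ -5; f(t,s) = 0 for s < -5.
t=0: f(0,0)=1
t=1: f(1,-1)=1 f(1,1)=1
t=2: f(2,-2)=1 f(2,0)=2 f(2,2)=1
t=3: f(3,-3)=1 f(3,-1)=3 f(3,1)=3 f(3,3)=1
t=4: f(4,-4)=1 f(4,-2)=4 f(4,0)=6 f(4,2)=4 f(4,4)=1
t=5: f(5,-5)=1 f(5,-3)=5 f(5,-1)=10 f(5,1)=10 f(5,3)=5 f(5,5)=1
t=6: f(6,-4)=6 f(6,-2)=15 f(6,0)=20 f(6,2)=15 f(6,4)=6 f(6,6)=1
t=7: f(7,-5)=6 f(7,-3)=21 f(7,-1)=35 f(7,1)=35 f(7,3)=21 f(7,5)=7 f(7,7)=1
t=8: f(8,-4)=27 f(8,-2)=56 f(8,0)=70 f(8,2)=56 f(8,4)=28 f(8,6)=8 f(8,8)=1
t=9: f(9,-5)=27 f(9,-3)=83 f(9,-1)=126 f(9,1)=126 f(9,3)=84 f(9,5)=36 f(9,7)=9 f(9,9)=1
t=10: f(10,-4)=110 f(10,-2)=209 f(10,0)=252 f(10,2)=210 f(10,4)=120 f(10,6)=45 f(10,8)=10 f(10,10)=1
t=11: f(11,-5)=110 f(11,-3)=319 f(11,-1)=461 f(11,1)=462 f(11,3)=330 f(11,5)=165 f(11,7)=55 f(11,9)=11 f(11,11)=1
Σ_s f(11,s) = 1914
P = 1914/2048 = 957/1024

Answer: 957/1024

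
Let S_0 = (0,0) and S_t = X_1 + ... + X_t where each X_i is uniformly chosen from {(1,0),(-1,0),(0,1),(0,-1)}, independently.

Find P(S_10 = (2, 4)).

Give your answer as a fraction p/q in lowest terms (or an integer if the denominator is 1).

Answer: 4725/524288

Derivation:
Let h be the number of horizontal steps (so 10-h are vertical). To end at (2,4) need (h+2)/2 right-steps and ((10-h)+4)/2 up-steps.
Sum over h with 2 ≤ h ≤ 6, h ≡ 0 (mod 2), 10-h ≡ 0 (mod 2):
h=2: C(10,2)·C(2,2)·C(8,6) = 45·1·28 = 1260
h=4: C(10,4)·C(4,3)·C(6,5) = 210·4·6 = 5040
h=6: C(10,6)·C(6,4)·C(4,4) = 210·15·1 = 3150
Total favorable: 9450
Total paths: 4^10 = 1048576
P = 9450/1048576 = 4725/524288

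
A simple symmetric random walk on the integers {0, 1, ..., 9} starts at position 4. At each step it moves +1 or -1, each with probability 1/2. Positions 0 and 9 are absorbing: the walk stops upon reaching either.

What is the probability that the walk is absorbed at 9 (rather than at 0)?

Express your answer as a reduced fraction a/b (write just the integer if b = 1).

Symmetric walk (p = 1/2): the harmonic-function argument gives P(hit 9 before 0 | start at 4) = a/N.
P = 4/9 = 4/9

Answer: 4/9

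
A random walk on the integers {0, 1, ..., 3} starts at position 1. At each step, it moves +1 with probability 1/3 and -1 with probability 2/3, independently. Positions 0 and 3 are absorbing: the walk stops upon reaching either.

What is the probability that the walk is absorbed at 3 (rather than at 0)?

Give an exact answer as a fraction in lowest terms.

Answer: 1/7

Derivation:
Biased walk: p = 1/3, q = 2/3, r = q/p = 2
Gambler's ruin: P(hit 3 before 0 | start at 1) = (1 - r^a)/(1 - r^N)
r^1 = 2; r^3 = 8
P = (1 - 2) / (1 - 8) = -1 / -7 = 1/7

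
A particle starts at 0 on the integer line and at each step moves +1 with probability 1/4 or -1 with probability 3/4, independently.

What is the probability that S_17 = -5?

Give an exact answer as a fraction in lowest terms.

To reach position -5 after 17 steps: need 6 steps of +1 and 11 steps of -1.
Number of such sequences: C(17,6) = 12376
Each has probability (1/4)^6 · (3/4)^11 = 177147/17179869184
P = 12376 · 177147/17179869184 = 274046409/2147483648

Answer: 274046409/2147483648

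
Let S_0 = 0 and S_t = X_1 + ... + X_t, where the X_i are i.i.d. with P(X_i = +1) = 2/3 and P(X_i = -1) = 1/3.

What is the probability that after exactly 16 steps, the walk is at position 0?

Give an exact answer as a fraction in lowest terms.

Answer: 366080/4782969

Derivation:
To be at 0 after 16 steps: need exactly 8 steps of +1 and 8 of -1.
Number of such sequences: C(16,8) = 12870
Each has probability (2/3)^8 · (1/3)^8 = 256/43046721
P = 12870 · 256/43046721 = 366080/4782969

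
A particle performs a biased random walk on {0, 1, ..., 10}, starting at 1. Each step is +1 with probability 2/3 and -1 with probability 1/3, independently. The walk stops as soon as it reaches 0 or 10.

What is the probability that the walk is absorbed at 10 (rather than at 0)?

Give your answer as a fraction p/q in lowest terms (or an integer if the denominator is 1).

Answer: 512/1023

Derivation:
Biased walk: p = 2/3, q = 1/3, r = q/p = 1/2
Gambler's ruin: P(hit 10 before 0 | start at 1) = (1 - r^a)/(1 - r^N)
r^1 = 1/2; r^10 = 1/1024
P = (1 - 1/2) / (1 - 1/1024) = 1/2 / 1023/1024 = 512/1023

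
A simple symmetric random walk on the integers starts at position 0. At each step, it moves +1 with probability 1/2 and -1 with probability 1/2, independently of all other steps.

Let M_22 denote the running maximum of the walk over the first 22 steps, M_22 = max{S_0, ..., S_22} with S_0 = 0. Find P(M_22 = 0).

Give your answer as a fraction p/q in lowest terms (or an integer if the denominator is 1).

Answer: 88179/524288

Derivation:
Let M_22 = max(S_0,...,S_22). Use the reflection principle: for j ≥ 1, #{paths with M_22 ≥ j} = #{S_22 ≥ j} + #{S_22 ≥ j+1}.
P(M_22 ≥ 0) = 1 since S_0 = 0, so #{M_22 ≥ 0} = 4194304.
#{M_22 ≥ 1} = #{S_22 ≥ 1} + #{S_22 ≥ 2} = 1744436 + 1744436 = 3488872.
#{M_22 = 0} = 4194304 - 3488872 = 705432.
P(M_22 = 0) = 705432/4194304 = 88179/524288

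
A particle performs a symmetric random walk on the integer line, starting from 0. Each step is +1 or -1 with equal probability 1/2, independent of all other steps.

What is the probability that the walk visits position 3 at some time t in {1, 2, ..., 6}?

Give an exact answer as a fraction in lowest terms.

Count via complement. Let g(t,s) = #length-t paths at position s with S_1..S_t all ≠ 3.
g(t,s) = g(t-1,s-1) + g(t-1,s+1) for s ≠ 3; g(t,3) = 0.
t=0: g(0,0)=1
t=1: g(1,-1)=1 g(1,1)=1
t=2: g(2,-2)=1 g(2,0)=2 g(2,2)=1
t=3: g(3,-3)=1 g(3,-1)=3 g(3,1)=3
t=4: g(4,-4)=1 g(4,-2)=4 g(4,0)=6 g(4,2)=3
t=5: g(5,-5)=1 g(5,-3)=5 g(5,-1)=10 g(5,1)=9
t=6: g(6,-6)=1 g(6,-4)=6 g(6,-2)=15 g(6,0)=19 g(6,2)=9
Paths never hitting 3: Σ_s g(6,s) = 50
Paths hitting 3: 2^6 - 50 = 14
P = 14/64 = 7/32

Answer: 7/32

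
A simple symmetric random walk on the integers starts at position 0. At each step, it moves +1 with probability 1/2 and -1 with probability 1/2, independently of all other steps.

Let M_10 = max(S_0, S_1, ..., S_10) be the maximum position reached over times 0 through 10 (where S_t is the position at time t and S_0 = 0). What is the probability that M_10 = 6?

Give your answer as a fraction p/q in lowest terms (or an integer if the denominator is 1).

Let M_10 = max(S_0,...,S_10). Use the reflection principle: for j ≥ 1, #{paths with M_10 ≥ j} = #{S_10 ≥ j} + #{S_10 ≥ j+1}.
By reflection, #{M_10 ≥ 6} = #{S_10 ≥ 6} + #{S_10 ≥ 7} = 56 + 11 = 67.
#{M_10 ≥ 7} = #{S_10 ≥ 7} + #{S_10 ≥ 8} = 11 + 11 = 22.
#{M_10 = 6} = 67 - 22 = 45.
P(M_10 = 6) = 45/1024 = 45/1024

Answer: 45/1024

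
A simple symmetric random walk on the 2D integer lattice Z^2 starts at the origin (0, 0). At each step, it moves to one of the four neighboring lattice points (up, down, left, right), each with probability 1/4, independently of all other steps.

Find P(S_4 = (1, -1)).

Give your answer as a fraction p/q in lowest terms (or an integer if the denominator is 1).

Let h be the number of horizontal steps (so 4-h are vertical). To end at (1,-1) need (h+1)/2 right-steps and ((4-h)-1)/2 up-steps.
Sum over h with 1 ≤ h ≤ 3, h ≡ 1 (mod 2), 4-h ≡ 1 (mod 2):
h=1: C(4,1)·C(1,1)·C(3,1) = 4·1·3 = 12
h=3: C(4,3)·C(3,2)·C(1,0) = 4·3·1 = 12
Total favorable: 24
Total paths: 4^4 = 256
P = 24/256 = 3/32

Answer: 3/32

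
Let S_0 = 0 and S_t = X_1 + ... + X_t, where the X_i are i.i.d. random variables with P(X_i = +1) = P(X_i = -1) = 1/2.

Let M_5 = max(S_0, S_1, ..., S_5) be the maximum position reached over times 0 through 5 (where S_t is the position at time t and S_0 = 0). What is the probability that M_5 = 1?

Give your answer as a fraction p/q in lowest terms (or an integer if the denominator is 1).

Let M_5 = max(S_0,...,S_5). Use the reflection principle: for j ≥ 1, #{paths with M_5 ≥ j} = #{S_5 ≥ j} + #{S_5 ≥ j+1}.
By reflection, #{M_5 ≥ 1} = #{S_5 ≥ 1} + #{S_5 ≥ 2} = 16 + 6 = 22.
#{M_5 ≥ 2} = #{S_5 ≥ 2} + #{S_5 ≥ 3} = 6 + 6 = 12.
#{M_5 = 1} = 22 - 12 = 10.
P(M_5 = 1) = 10/32 = 5/16

Answer: 5/16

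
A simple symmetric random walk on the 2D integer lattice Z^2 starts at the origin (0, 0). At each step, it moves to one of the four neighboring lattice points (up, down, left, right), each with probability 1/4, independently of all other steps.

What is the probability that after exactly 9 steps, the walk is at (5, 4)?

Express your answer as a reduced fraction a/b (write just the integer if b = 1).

Let h be the number of horizontal steps (so 9-h are vertical). To end at (5,4) need (h+5)/2 right-steps and ((9-h)+4)/2 up-steps.
Sum over h with 5 ≤ h ≤ 5, h ≡ 1 (mod 2), 9-h ≡ 0 (mod 2):
h=5: C(9,5)·C(5,5)·C(4,4) = 126·1·1 = 126
Total favorable: 126
Total paths: 4^9 = 262144
P = 126/262144 = 63/131072

Answer: 63/131072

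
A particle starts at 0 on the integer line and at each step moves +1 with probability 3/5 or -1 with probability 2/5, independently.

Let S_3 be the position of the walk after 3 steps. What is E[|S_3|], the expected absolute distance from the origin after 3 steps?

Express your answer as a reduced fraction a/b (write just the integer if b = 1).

Answer: 39/25

Derivation:
S_3 takes values m ≡ 1 (mod 2) with |m| ≤ 3; P(S_3=m) = C(3,(3+m)/2) · (3/5)^((3+m)/2) · (2/5)^((3-m)/2).
Distribution: P(S=-3)=8/125, P(S=-1)=36/125, P(S=1)=54/125, P(S=3)=27/125
E[|S_3|] = Σ_m |m|·P(S_3=m) = 39/25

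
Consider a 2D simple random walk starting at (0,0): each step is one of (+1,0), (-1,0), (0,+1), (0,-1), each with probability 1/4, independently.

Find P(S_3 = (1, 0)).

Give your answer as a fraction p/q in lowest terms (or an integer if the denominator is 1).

Answer: 9/64

Derivation:
Let h be the number of horizontal steps (so 3-h are vertical). To end at (1,0) need (h+1)/2 right-steps and ((3-h)+0)/2 up-steps.
Sum over h with 1 ≤ h ≤ 3, h ≡ 1 (mod 2), 3-h ≡ 0 (mod 2):
h=1: C(3,1)·C(1,1)·C(2,1) = 3·1·2 = 6
h=3: C(3,3)·C(3,2)·C(0,0) = 1·3·1 = 3
Total favorable: 9
Total paths: 4^3 = 64
P = 9/64 = 9/64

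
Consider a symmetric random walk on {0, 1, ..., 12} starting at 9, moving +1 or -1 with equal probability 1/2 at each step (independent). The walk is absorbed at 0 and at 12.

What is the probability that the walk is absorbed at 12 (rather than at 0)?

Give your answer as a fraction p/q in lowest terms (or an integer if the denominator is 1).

Answer: 3/4

Derivation:
Symmetric walk (p = 1/2): the harmonic-function argument gives P(hit 12 before 0 | start at 9) = a/N.
P = 9/12 = 3/4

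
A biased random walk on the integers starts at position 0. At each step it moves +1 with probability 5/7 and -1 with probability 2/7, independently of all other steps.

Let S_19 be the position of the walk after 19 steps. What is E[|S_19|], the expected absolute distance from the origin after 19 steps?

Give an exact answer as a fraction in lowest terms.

S_19 takes values m ≡ 1 (mod 2) with |m| ≤ 19; P(S_19=m) = C(19,(19+m)/2) · (5/7)^((19+m)/2) · (2/7)^((19-m)/2).
Distribution: P(S=-19)=524288/11398895185373143, P(S=-17)=24903680/11398895185373143, P(S=-15)=560332800/11398895185373143, P(S=-13)=7938048000/11398895185373143, P(S=-11)=79380480000/11398895185373143, P(S=-9)=595353600000/11398895185373143, P(S=-7)=496128000000/1628413597910449, P(S=-5)=16124160000000/11398895185373143, P(S=-3)=60465600000000/11398895185373143, P(S=-1)=184756000000000/11398895185373143, P(S=1)=461890000000000/11398895185373143, P(S=3)=944775000000000/11398895185373143, P(S=5)=1574625000000000/11398895185373143, P(S=7)=302812500000000/1628413597910449, P(S=9)=2271093750000000/11398895185373143, P(S=11)=1892578125000000/11398895185373143, P(S=13)=1182861328125000/11398895185373143, P(S=15)=521850585937500/11398895185373143, P(S=17)=144958496093750/11398895185373143, P(S=19)=19073486328125/11398895185373143
E[|S_19|] = Σ_m |m|·P(S_19=m) = 13396347089447951/1628413597910449

Answer: 13396347089447951/1628413597910449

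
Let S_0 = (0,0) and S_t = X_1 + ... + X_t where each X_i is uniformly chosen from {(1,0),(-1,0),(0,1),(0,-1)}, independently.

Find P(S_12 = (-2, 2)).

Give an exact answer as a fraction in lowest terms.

Answer: 114345/4194304

Derivation:
Let h be the number of horizontal steps (so 12-h are vertical). To end at (-2,2) need (h-2)/2 right-steps and ((12-h)+2)/2 up-steps.
Sum over h with 2 ≤ h ≤ 10, h ≡ 0 (mod 2), 12-h ≡ 0 (mod 2):
h=2: C(12,2)·C(2,0)·C(10,6) = 66·1·210 = 13860
h=4: C(12,4)·C(4,1)·C(8,5) = 495·4·56 = 110880
h=6: C(12,6)·C(6,2)·C(6,4) = 924·15·15 = 207900
h=8: C(12,8)·C(8,3)·C(4,3) = 495·56·4 = 110880
h=10: C(12,10)·C(10,4)·C(2,2) = 66·210·1 = 13860
Total favorable: 457380
Total paths: 4^12 = 16777216
P = 457380/16777216 = 114345/4194304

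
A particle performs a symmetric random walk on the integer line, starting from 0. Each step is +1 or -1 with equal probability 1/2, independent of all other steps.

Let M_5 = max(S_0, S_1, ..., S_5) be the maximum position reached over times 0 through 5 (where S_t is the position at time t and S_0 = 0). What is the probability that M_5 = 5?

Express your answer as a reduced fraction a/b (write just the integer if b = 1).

Answer: 1/32

Derivation:
Let M_5 = max(S_0,...,S_5). Use the reflection principle: for j ≥ 1, #{paths with M_5 ≥ j} = #{S_5 ≥ j} + #{S_5 ≥ j+1}.
By reflection, #{M_5 ≥ 5} = #{S_5 ≥ 5} + #{S_5 ≥ 6} = 1 + 0 = 1.
#{M_5 ≥ 6} = #{S_5 ≥ 6} + #{S_5 ≥ 7} = 0 + 0 = 0.
#{M_5 = 5} = 1 - 0 = 1.
P(M_5 = 5) = 1/32 = 1/32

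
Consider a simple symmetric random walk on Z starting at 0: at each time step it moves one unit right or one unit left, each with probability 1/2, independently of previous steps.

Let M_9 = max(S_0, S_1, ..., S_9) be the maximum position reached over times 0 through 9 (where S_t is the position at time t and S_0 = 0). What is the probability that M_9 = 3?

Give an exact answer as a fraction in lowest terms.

Answer: 21/128

Derivation:
Let M_9 = max(S_0,...,S_9). Use the reflection principle: for j ≥ 1, #{paths with M_9 ≥ j} = #{S_9 ≥ j} + #{S_9 ≥ j+1}.
By reflection, #{M_9 ≥ 3} = #{S_9 ≥ 3} + #{S_9 ≥ 4} = 130 + 46 = 176.
#{M_9 ≥ 4} = #{S_9 ≥ 4} + #{S_9 ≥ 5} = 46 + 46 = 92.
#{M_9 = 3} = 176 - 92 = 84.
P(M_9 = 3) = 84/512 = 21/128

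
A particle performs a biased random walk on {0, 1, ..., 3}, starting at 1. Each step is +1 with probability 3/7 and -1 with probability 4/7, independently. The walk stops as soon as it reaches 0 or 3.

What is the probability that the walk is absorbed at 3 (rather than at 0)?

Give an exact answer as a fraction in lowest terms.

Answer: 9/37

Derivation:
Biased walk: p = 3/7, q = 4/7, r = q/p = 4/3
Gambler's ruin: P(hit 3 before 0 | start at 1) = (1 - r^a)/(1 - r^N)
r^1 = 4/3; r^3 = 64/27
P = (1 - 4/3) / (1 - 64/27) = -1/3 / -37/27 = 9/37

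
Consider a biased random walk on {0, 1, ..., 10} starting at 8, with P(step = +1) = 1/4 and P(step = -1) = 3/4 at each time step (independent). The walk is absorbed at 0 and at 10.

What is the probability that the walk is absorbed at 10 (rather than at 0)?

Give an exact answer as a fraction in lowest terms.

Biased walk: p = 1/4, q = 3/4, r = q/p = 3
Gambler's ruin: P(hit 10 before 0 | start at 8) = (1 - r^a)/(1 - r^N)
r^8 = 6561; r^10 = 59049
P = (1 - 6561) / (1 - 59049) = -6560 / -59048 = 820/7381

Answer: 820/7381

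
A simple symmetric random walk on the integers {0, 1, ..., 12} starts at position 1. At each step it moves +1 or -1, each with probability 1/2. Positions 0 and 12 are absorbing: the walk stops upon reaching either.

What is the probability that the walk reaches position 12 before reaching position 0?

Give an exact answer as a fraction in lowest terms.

Answer: 1/12

Derivation:
Symmetric walk (p = 1/2): the harmonic-function argument gives P(hit 12 before 0 | start at 1) = a/N.
P = 1/12 = 1/12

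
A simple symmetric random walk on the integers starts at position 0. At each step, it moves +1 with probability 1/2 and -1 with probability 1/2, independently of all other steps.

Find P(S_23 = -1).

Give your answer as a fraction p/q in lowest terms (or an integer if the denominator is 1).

To reach position -1 after 23 steps: need 11 steps of +1 and 12 of -1.
Favorable paths: C(23,11) = 1352078
Total paths: 2^23 = 8388608
P = 1352078/8388608 = 676039/4194304

Answer: 676039/4194304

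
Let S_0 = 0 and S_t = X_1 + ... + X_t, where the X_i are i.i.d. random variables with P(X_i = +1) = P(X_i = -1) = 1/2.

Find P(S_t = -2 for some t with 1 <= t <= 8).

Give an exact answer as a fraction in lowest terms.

Count via complement. Let g(t,s) = #length-t paths at position s with S_1..S_t all ≠ -2.
g(t,s) = g(t-1,s-1) + g(t-1,s+1) for s ≠ -2; g(t,-2) = 0.
t=0: g(0,0)=1
t=1: g(1,-1)=1 g(1,1)=1
t=2: g(2,0)=2 g(2,2)=1
t=3: g(3,-1)=2 g(3,1)=3 g(3,3)=1
t=4: g(4,0)=5 g(4,2)=4 g(4,4)=1
t=5: g(5,-1)=5 g(5,1)=9 g(5,3)=5 g(5,5)=1
t=6: g(6,0)=14 g(6,2)=14 g(6,4)=6 g(6,6)=1
t=7: g(7,-1)=14 g(7,1)=28 g(7,3)=20 g(7,5)=7 g(7,7)=1
t=8: g(8,0)=42 g(8,2)=48 g(8,4)=27 g(8,6)=8 g(8,8)=1
Paths never hitting -2: Σ_s g(8,s) = 126
Paths hitting -2: 2^8 - 126 = 130
P = 130/256 = 65/128

Answer: 65/128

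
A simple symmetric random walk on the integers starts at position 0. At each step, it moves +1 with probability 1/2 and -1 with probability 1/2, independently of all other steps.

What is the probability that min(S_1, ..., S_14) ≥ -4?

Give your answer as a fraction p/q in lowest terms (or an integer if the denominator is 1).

Answer: 6721/8192

Derivation:
Let f(t,s) = #length-t paths at position s with S_1..S_t all ≥ -4.
f(t,s) = f(t-1,s-1) + f(t-1,s+1) for s ≥ -4; f(t,s) = 0 for s < -4.
t=0: f(0,0)=1
t=1: f(1,-1)=1 f(1,1)=1
t=2: f(2,-2)=1 f(2,0)=2 f(2,2)=1
t=3: f(3,-3)=1 f(3,-1)=3 f(3,1)=3 f(3,3)=1
t=4: f(4,-4)=1 f(4,-2)=4 f(4,0)=6 f(4,2)=4 f(4,4)=1
t=5: f(5,-3)=5 f(5,-1)=10 f(5,1)=10 f(5,3)=5 f(5,5)=1
t=6: f(6,-4)=5 f(6,-2)=15 f(6,0)=20 f(6,2)=15 f(6,4)=6 f(6,6)=1
t=7: f(7,-3)=20 f(7,-1)=35 f(7,1)=35 f(7,3)=21 f(7,5)=7 f(7,7)=1
t=8: f(8,-4)=20 f(8,-2)=55 f(8,0)=70 f(8,2)=56 f(8,4)=28 f(8,6)=8 f(8,8)=1
t=9: f(9,-3)=75 f(9,-1)=125 f(9,1)=126 f(9,3)=84 f(9,5)=36 f(9,7)=9 f(9,9)=1
t=10: f(10,-4)=75 f(10,-2)=200 f(10,0)=251 f(10,2)=210 f(10,4)=120 f(10,6)=45 f(10,8)=10 f(10,10)=1
t=11: f(11,-3)=275 f(11,-1)=451 f(11,1)=461 f(11,3)=330 f(11,5)=165 f(11,7)=55 f(11,9)=11 f(11,11)=1
t=12: f(12,-4)=275 f(12,-2)=726 f(12,0)=912 f(12,2)=791 f(12,4)=495 f(12,6)=220 f(12,8)=66 f(12,10)=12 f(12,12)=1
t=13: f(13,-3)=1001 f(13,-1)=1638 f(13,1)=1703 f(13,3)=1286 f(13,5)=715 f(13,7)=286 f(13,9)=78 f(13,11)=13 f(13,13)=1
t=14: f(14,-4)=1001 f(14,-2)=2639 f(14,0)=3341 f(14,2)=2989 f(14,4)=2001 f(14,6)=1001 f(14,8)=364 f(14,10)=91 f(14,12)=14 f(14,14)=1
Σ_s f(14,s) = 13442
P = 13442/16384 = 6721/8192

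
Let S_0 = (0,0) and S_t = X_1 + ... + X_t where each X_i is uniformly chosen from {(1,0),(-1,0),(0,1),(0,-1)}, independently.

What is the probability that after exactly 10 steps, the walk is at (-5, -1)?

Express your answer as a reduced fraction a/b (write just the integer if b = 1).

Let h be the number of horizontal steps (so 10-h are vertical). To end at (-5,-1) need (h-5)/2 right-steps and ((10-h)-1)/2 up-steps.
Sum over h with 5 ≤ h ≤ 9, h ≡ 1 (mod 2), 10-h ≡ 1 (mod 2):
h=5: C(10,5)·C(5,0)·C(5,2) = 252·1·10 = 2520
h=7: C(10,7)·C(7,1)·C(3,1) = 120·7·3 = 2520
h=9: C(10,9)·C(9,2)·C(1,0) = 10·36·1 = 360
Total favorable: 5400
Total paths: 4^10 = 1048576
P = 5400/1048576 = 675/131072

Answer: 675/131072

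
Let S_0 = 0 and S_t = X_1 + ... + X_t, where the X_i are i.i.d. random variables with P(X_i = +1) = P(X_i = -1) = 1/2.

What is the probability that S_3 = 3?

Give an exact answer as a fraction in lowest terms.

To reach position 3 after 3 steps: need 3 steps of +1 and 0 of -1.
Favorable paths: C(3,3) = 1
Total paths: 2^3 = 8
P = 1/8 = 1/8

Answer: 1/8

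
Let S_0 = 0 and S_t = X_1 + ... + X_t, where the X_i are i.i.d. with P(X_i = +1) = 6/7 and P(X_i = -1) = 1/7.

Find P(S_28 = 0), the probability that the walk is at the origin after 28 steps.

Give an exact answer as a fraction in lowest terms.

To be at 0 after 28 steps: need exactly 14 steps of +1 and 14 of -1.
Number of such sequences: C(28,14) = 40116600
Each has probability (6/7)^14 · (1/7)^14 = 78364164096/459986536544739960976801
P = 40116600 · 78364164096/459986536544739960976801 = 3143703825373593600/459986536544739960976801

Answer: 3143703825373593600/459986536544739960976801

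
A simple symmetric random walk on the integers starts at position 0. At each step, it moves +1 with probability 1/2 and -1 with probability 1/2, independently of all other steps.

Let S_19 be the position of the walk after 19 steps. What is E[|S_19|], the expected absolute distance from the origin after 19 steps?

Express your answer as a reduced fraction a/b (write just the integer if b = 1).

Answer: 230945/65536

Derivation:
S_19 takes values m ≡ 1 (mod 2) with |m| ≤ 19; P(S_19=m) = C(19,(19+m)/2)/2^19.
Total paths: 2^19 = 524288
Distribution: P(S=-19)=1/524288, P(S=-17)=19/524288, P(S=-15)=171/524288, P(S=-13)=969/524288, P(S=-11)=3876/524288, P(S=-9)=11628/524288, P(S=-7)=27132/524288, P(S=-5)=50388/524288, P(S=-3)=75582/524288, P(S=-1)=92378/524288, P(S=1)=92378/524288, P(S=3)=75582/524288, P(S=5)=50388/524288, P(S=7)=27132/524288, P(S=9)=11628/524288, P(S=11)=3876/524288, P(S=13)=969/524288, P(S=15)=171/524288, P(S=17)=19/524288, P(S=19)=1/524288
E[|S_19|] = Σ_m |m|·P(S_19=m) = 1847560/524288 = 230945/65536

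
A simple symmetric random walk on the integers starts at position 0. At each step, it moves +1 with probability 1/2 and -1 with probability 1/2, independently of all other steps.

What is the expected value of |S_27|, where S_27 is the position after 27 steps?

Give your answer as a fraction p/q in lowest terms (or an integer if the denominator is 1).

S_27 takes values m ≡ 1 (mod 2) with |m| ≤ 27; P(S_27=m) = C(27,(27+m)/2)/2^27.
Total paths: 2^27 = 134217728
Distribution: P(S=-27)=1/134217728, P(S=-25)=27/134217728, P(S=-23)=351/134217728, P(S=-21)=2925/134217728, P(S=-19)=17550/134217728, P(S=-17)=80730/134217728, P(S=-15)=296010/134217728, P(S=-13)=888030/134217728, P(S=-11)=2220075/134217728, P(S=-9)=4686825/134217728, P(S=-7)=8436285/134217728, P(S=-5)=13037895/134217728, P(S=-3)=17383860/134217728, P(S=-1)=20058300/134217728, P(S=1)=20058300/134217728, P(S=3)=17383860/134217728, P(S=5)=13037895/134217728, P(S=7)=8436285/134217728, P(S=9)=4686825/134217728, P(S=11)=2220075/134217728, P(S=13)=888030/134217728, P(S=15)=296010/134217728, P(S=17)=80730/134217728, P(S=19)=17550/134217728, P(S=21)=2925/134217728, P(S=23)=351/134217728, P(S=25)=27/134217728, P(S=27)=1/134217728
E[|S_27|] = Σ_m |m|·P(S_27=m) = 561632400/134217728 = 35102025/8388608

Answer: 35102025/8388608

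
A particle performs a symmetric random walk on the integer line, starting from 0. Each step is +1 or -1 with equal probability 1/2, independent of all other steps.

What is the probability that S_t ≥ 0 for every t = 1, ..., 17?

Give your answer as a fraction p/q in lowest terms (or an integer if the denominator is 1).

Answer: 12155/65536

Derivation:
Let f(t,s) = #length-t paths at position s with S_1..S_t all ≥ 0.
f(t,s) = f(t-1,s-1) + f(t-1,s+1) for s ≥ 0; f(t,s) = 0 for s < 0.
t=0: f(0,0)=1
t=1: f(1,1)=1
t=2: f(2,0)=1 f(2,2)=1
t=3: f(3,1)=2 f(3,3)=1
t=4: f(4,0)=2 f(4,2)=3 f(4,4)=1
t=5: f(5,1)=5 f(5,3)=4 f(5,5)=1
t=6: f(6,0)=5 f(6,2)=9 f(6,4)=5 f(6,6)=1
t=7: f(7,1)=14 f(7,3)=14 f(7,5)=6 f(7,7)=1
t=8: f(8,0)=14 f(8,2)=28 f(8,4)=20 f(8,6)=7 f(8,8)=1
t=9: f(9,1)=42 f(9,3)=48 f(9,5)=27 f(9,7)=8 f(9,9)=1
t=10: f(10,0)=42 f(10,2)=90 f(10,4)=75 f(10,6)=35 f(10,8)=9 f(10,10)=1
t=11: f(11,1)=132 f(11,3)=165 f(11,5)=110 f(11,7)=44 f(11,9)=10 f(11,11)=1
t=12: f(12,0)=132 f(12,2)=297 f(12,4)=275 f(12,6)=154 f(12,8)=54 f(12,10)=11 f(12,12)=1
t=13: f(13,1)=429 f(13,3)=572 f(13,5)=429 f(13,7)=208 f(13,9)=65 f(13,11)=12 f(13,13)=1
t=14: f(14,0)=429 f(14,2)=1001 f(14,4)=1001 f(14,6)=637 f(14,8)=273 f(14,10)=77 f(14,12)=13 f(14,14)=1
t=15: f(15,1)=1430 f(15,3)=2002 f(15,5)=1638 f(15,7)=910 f(15,9)=350 f(15,11)=90 f(15,13)=14 f(15,15)=1
t=16: f(16,0)=1430 f(16,2)=3432 f(16,4)=3640 f(16,6)=2548 f(16,8)=1260 f(16,10)=440 f(16,12)=104 f(16,14)=15 f(16,16)=1
t=17: f(17,1)=4862 f(17,3)=7072 f(17,5)=6188 f(17,7)=3808 f(17,9)=1700 f(17,11)=544 f(17,13)=119 f(17,15)=16 f(17,17)=1
Σ_s f(17,s) = 24310
P = 24310/131072 = 12155/65536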